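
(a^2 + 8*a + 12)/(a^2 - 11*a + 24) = (a^2 + 8*a + 12)/(a^2 - 11*a + 24)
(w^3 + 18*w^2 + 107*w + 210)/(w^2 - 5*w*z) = (w^3 + 18*w^2 + 107*w + 210)/(w*(w - 5*z))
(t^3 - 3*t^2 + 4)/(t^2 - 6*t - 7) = (t^2 - 4*t + 4)/(t - 7)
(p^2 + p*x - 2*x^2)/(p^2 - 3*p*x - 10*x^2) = (-p + x)/(-p + 5*x)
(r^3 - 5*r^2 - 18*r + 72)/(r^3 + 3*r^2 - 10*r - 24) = (r - 6)/(r + 2)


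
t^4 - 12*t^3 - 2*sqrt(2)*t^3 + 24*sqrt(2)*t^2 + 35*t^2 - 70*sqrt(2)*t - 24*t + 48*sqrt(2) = (t - 8)*(t - 3)*(t - 1)*(t - 2*sqrt(2))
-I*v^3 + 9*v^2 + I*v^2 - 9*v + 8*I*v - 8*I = (v + I)*(v + 8*I)*(-I*v + I)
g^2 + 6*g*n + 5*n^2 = (g + n)*(g + 5*n)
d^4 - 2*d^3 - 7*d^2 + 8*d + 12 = (d - 3)*(d - 2)*(d + 1)*(d + 2)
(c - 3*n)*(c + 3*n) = c^2 - 9*n^2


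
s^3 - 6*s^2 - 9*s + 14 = (s - 7)*(s - 1)*(s + 2)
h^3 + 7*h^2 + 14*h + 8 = (h + 1)*(h + 2)*(h + 4)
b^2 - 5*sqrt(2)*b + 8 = (b - 4*sqrt(2))*(b - sqrt(2))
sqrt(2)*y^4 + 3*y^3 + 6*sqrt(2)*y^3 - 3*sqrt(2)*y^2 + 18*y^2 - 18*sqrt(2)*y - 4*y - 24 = (y + 6)*(y - sqrt(2))*(y + 2*sqrt(2))*(sqrt(2)*y + 1)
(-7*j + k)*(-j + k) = 7*j^2 - 8*j*k + k^2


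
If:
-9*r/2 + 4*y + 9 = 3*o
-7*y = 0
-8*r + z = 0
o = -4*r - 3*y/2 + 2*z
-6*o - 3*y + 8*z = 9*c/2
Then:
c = -32/81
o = 8/3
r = 2/9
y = 0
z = 16/9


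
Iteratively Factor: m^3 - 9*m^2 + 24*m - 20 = (m - 5)*(m^2 - 4*m + 4) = (m - 5)*(m - 2)*(m - 2)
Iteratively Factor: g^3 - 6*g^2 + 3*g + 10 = (g + 1)*(g^2 - 7*g + 10) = (g - 5)*(g + 1)*(g - 2)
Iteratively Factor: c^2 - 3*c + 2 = (c - 2)*(c - 1)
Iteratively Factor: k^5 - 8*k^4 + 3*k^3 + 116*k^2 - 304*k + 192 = (k - 4)*(k^4 - 4*k^3 - 13*k^2 + 64*k - 48) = (k - 4)*(k + 4)*(k^3 - 8*k^2 + 19*k - 12) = (k - 4)*(k - 1)*(k + 4)*(k^2 - 7*k + 12) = (k - 4)^2*(k - 1)*(k + 4)*(k - 3)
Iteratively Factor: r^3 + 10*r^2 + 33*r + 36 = (r + 3)*(r^2 + 7*r + 12) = (r + 3)^2*(r + 4)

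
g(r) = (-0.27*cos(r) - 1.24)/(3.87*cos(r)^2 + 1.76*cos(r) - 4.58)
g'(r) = (7.74*sin(r)*cos(r) + 1.76*sin(r))*(-0.27*cos(r) - 1.24)/(3.87*cos(r)^2 + 1.76*cos(r) - 4.58)^2 + 0.27*sin(r)/(3.87*cos(r)^2 + 1.76*cos(r) - 4.58) = (1.0449*sin(r)^2 - 9.5976*cos(r) - 4.4639)*sin(r)/(3.87*cos(r)^2 + 1.76*cos(r) - 4.58)^2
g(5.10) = 0.40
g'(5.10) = 0.59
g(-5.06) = 0.38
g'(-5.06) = -0.51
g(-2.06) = 0.24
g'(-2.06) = -0.04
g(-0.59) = 3.29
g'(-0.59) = 33.97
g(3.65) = 0.32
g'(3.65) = -0.20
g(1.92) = 0.24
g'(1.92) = -0.01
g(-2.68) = 0.33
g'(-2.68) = -0.21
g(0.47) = -22.64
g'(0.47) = -1356.01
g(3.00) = 0.38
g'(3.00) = 0.11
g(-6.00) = -2.21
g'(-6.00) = -8.27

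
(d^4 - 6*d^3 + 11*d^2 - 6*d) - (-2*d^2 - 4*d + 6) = d^4 - 6*d^3 + 13*d^2 - 2*d - 6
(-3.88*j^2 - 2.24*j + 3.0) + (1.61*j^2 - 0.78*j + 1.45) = -2.27*j^2 - 3.02*j + 4.45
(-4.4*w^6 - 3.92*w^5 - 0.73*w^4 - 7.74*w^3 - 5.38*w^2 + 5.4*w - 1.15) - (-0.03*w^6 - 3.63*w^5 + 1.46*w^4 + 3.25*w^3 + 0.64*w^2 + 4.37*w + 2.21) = -4.37*w^6 - 0.29*w^5 - 2.19*w^4 - 10.99*w^3 - 6.02*w^2 + 1.03*w - 3.36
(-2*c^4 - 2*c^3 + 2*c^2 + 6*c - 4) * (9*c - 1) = -18*c^5 - 16*c^4 + 20*c^3 + 52*c^2 - 42*c + 4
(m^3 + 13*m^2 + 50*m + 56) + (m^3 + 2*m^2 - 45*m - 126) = 2*m^3 + 15*m^2 + 5*m - 70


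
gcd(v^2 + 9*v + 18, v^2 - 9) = v + 3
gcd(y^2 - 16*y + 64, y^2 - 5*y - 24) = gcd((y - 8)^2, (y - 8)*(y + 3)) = y - 8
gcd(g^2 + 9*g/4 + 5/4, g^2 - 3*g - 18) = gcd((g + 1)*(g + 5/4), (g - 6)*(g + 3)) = 1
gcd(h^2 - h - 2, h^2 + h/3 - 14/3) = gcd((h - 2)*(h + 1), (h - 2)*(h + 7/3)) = h - 2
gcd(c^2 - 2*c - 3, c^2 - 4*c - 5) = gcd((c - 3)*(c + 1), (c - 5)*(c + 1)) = c + 1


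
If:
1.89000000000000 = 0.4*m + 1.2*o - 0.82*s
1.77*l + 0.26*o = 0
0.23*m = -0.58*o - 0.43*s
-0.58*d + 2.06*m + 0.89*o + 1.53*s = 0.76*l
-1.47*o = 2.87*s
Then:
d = -9.85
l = -0.28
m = -2.97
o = 1.90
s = -0.97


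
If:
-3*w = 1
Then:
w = -1/3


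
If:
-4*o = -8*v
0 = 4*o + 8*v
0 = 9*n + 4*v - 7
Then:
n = 7/9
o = 0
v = 0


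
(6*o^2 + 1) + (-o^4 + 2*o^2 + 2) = -o^4 + 8*o^2 + 3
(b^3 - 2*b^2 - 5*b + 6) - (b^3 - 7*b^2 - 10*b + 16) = 5*b^2 + 5*b - 10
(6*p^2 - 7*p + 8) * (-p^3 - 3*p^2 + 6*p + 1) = -6*p^5 - 11*p^4 + 49*p^3 - 60*p^2 + 41*p + 8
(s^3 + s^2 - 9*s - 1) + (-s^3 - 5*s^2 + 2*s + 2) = -4*s^2 - 7*s + 1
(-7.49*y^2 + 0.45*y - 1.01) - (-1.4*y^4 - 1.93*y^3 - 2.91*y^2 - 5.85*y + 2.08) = 1.4*y^4 + 1.93*y^3 - 4.58*y^2 + 6.3*y - 3.09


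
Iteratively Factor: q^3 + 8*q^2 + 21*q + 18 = (q + 3)*(q^2 + 5*q + 6) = (q + 3)^2*(q + 2)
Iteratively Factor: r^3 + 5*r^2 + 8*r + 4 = (r + 2)*(r^2 + 3*r + 2) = (r + 1)*(r + 2)*(r + 2)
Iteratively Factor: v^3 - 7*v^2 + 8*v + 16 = (v + 1)*(v^2 - 8*v + 16) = (v - 4)*(v + 1)*(v - 4)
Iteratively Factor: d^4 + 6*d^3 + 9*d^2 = (d)*(d^3 + 6*d^2 + 9*d) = d*(d + 3)*(d^2 + 3*d) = d*(d + 3)^2*(d)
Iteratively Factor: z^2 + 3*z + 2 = (z + 2)*(z + 1)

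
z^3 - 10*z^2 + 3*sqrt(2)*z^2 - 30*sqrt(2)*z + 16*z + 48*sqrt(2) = (z - 8)*(z - 2)*(z + 3*sqrt(2))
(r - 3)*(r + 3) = r^2 - 9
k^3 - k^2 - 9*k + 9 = (k - 3)*(k - 1)*(k + 3)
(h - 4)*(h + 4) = h^2 - 16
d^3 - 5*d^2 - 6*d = d*(d - 6)*(d + 1)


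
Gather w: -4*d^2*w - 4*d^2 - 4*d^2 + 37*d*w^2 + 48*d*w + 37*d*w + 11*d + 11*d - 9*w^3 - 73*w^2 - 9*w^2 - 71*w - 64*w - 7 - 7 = -8*d^2 + 22*d - 9*w^3 + w^2*(37*d - 82) + w*(-4*d^2 + 85*d - 135) - 14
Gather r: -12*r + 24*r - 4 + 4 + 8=12*r + 8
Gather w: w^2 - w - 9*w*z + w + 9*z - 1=w^2 - 9*w*z + 9*z - 1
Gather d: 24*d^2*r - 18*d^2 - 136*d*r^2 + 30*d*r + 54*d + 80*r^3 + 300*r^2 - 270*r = d^2*(24*r - 18) + d*(-136*r^2 + 30*r + 54) + 80*r^3 + 300*r^2 - 270*r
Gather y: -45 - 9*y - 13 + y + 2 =-8*y - 56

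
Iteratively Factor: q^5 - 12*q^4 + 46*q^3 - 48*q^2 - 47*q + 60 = (q - 4)*(q^4 - 8*q^3 + 14*q^2 + 8*q - 15) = (q - 4)*(q - 3)*(q^3 - 5*q^2 - q + 5) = (q - 4)*(q - 3)*(q + 1)*(q^2 - 6*q + 5) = (q - 5)*(q - 4)*(q - 3)*(q + 1)*(q - 1)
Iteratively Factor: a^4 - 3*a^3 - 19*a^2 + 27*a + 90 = (a - 5)*(a^3 + 2*a^2 - 9*a - 18) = (a - 5)*(a + 3)*(a^2 - a - 6) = (a - 5)*(a - 3)*(a + 3)*(a + 2)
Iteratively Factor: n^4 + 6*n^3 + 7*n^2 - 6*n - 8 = (n + 1)*(n^3 + 5*n^2 + 2*n - 8) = (n - 1)*(n + 1)*(n^2 + 6*n + 8) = (n - 1)*(n + 1)*(n + 2)*(n + 4)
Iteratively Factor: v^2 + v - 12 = (v - 3)*(v + 4)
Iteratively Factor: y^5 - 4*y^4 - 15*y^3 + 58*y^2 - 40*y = (y)*(y^4 - 4*y^3 - 15*y^2 + 58*y - 40) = y*(y + 4)*(y^3 - 8*y^2 + 17*y - 10) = y*(y - 1)*(y + 4)*(y^2 - 7*y + 10) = y*(y - 2)*(y - 1)*(y + 4)*(y - 5)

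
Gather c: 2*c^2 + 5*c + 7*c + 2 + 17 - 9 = 2*c^2 + 12*c + 10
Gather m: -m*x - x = -m*x - x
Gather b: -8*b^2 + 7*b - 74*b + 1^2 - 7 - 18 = -8*b^2 - 67*b - 24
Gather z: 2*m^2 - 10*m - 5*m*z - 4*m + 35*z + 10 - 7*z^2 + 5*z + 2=2*m^2 - 14*m - 7*z^2 + z*(40 - 5*m) + 12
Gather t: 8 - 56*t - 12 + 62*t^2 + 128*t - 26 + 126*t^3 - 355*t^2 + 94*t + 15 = 126*t^3 - 293*t^2 + 166*t - 15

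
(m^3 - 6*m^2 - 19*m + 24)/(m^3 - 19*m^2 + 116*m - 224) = (m^2 + 2*m - 3)/(m^2 - 11*m + 28)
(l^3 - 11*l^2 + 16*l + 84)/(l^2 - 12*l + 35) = (l^2 - 4*l - 12)/(l - 5)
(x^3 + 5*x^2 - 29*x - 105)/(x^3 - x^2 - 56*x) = (x^2 - 2*x - 15)/(x*(x - 8))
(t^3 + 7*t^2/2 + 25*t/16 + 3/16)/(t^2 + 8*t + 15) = (t^2 + t/2 + 1/16)/(t + 5)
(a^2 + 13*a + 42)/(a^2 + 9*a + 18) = (a + 7)/(a + 3)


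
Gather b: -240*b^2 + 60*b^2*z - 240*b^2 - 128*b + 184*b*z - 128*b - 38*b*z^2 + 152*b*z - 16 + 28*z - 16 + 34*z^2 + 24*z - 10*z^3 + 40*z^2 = b^2*(60*z - 480) + b*(-38*z^2 + 336*z - 256) - 10*z^3 + 74*z^2 + 52*z - 32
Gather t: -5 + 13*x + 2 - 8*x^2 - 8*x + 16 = -8*x^2 + 5*x + 13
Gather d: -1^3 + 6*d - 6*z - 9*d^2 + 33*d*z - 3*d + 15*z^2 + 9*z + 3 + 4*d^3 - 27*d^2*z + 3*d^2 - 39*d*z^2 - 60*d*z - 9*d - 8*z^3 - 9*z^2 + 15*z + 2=4*d^3 + d^2*(-27*z - 6) + d*(-39*z^2 - 27*z - 6) - 8*z^3 + 6*z^2 + 18*z + 4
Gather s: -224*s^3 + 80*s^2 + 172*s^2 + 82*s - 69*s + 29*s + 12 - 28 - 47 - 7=-224*s^3 + 252*s^2 + 42*s - 70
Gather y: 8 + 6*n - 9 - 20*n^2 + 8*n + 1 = -20*n^2 + 14*n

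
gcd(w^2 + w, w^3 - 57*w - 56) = w + 1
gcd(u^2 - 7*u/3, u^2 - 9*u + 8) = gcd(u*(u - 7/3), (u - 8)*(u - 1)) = 1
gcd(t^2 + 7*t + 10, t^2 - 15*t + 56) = 1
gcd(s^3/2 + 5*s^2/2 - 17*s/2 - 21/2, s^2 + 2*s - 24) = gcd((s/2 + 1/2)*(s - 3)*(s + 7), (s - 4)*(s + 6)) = 1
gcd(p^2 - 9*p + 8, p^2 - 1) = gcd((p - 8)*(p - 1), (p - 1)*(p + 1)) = p - 1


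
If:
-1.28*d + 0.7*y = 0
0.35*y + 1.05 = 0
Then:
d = -1.64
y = -3.00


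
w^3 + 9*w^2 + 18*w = w*(w + 3)*(w + 6)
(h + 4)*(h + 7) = h^2 + 11*h + 28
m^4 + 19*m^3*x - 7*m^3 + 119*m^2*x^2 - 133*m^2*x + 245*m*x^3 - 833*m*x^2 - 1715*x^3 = (m - 7)*(m + 5*x)*(m + 7*x)^2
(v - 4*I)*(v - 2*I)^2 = v^3 - 8*I*v^2 - 20*v + 16*I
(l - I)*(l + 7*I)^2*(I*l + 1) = I*l^4 - 12*l^3 - 22*I*l^2 - 84*l + 49*I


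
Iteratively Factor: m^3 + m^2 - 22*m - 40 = (m + 4)*(m^2 - 3*m - 10) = (m + 2)*(m + 4)*(m - 5)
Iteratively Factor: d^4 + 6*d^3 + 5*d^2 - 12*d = (d + 3)*(d^3 + 3*d^2 - 4*d) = (d - 1)*(d + 3)*(d^2 + 4*d) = d*(d - 1)*(d + 3)*(d + 4)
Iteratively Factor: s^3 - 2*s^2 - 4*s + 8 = (s - 2)*(s^2 - 4) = (s - 2)^2*(s + 2)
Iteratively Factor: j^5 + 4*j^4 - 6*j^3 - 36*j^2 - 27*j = (j + 3)*(j^4 + j^3 - 9*j^2 - 9*j) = (j + 3)^2*(j^3 - 2*j^2 - 3*j) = j*(j + 3)^2*(j^2 - 2*j - 3) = j*(j - 3)*(j + 3)^2*(j + 1)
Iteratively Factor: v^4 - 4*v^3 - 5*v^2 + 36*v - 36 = (v - 2)*(v^3 - 2*v^2 - 9*v + 18) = (v - 2)*(v + 3)*(v^2 - 5*v + 6) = (v - 3)*(v - 2)*(v + 3)*(v - 2)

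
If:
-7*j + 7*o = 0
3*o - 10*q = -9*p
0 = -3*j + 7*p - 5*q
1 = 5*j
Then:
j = 1/5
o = 1/5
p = 9/25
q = 48/125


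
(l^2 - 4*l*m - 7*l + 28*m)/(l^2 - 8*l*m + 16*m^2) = (l - 7)/(l - 4*m)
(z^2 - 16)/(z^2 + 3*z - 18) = (z^2 - 16)/(z^2 + 3*z - 18)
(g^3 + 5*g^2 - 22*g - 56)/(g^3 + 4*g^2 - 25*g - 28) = (g + 2)/(g + 1)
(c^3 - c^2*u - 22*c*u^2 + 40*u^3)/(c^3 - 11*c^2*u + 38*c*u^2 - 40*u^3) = (-c - 5*u)/(-c + 5*u)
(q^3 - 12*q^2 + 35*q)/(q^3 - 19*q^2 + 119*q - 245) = q/(q - 7)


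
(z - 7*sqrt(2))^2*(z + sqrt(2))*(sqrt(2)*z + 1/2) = sqrt(2)*z^4 - 51*z^3/2 + 127*sqrt(2)*z^2/2 + 231*z + 49*sqrt(2)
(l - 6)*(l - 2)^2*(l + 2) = l^4 - 8*l^3 + 8*l^2 + 32*l - 48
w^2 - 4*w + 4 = (w - 2)^2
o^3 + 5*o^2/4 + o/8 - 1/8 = (o - 1/4)*(o + 1/2)*(o + 1)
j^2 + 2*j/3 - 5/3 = (j - 1)*(j + 5/3)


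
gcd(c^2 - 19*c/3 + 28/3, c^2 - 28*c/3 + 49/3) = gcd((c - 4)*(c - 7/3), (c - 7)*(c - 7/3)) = c - 7/3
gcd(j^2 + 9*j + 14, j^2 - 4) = j + 2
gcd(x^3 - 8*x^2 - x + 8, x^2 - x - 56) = x - 8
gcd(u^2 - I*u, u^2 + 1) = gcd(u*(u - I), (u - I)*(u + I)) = u - I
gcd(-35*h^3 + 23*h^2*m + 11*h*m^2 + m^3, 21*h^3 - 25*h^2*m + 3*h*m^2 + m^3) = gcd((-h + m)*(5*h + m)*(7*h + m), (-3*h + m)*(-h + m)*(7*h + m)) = 7*h^2 - 6*h*m - m^2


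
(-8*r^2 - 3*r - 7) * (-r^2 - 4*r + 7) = 8*r^4 + 35*r^3 - 37*r^2 + 7*r - 49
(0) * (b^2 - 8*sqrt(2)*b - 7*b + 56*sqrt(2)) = 0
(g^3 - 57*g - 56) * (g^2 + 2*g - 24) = g^5 + 2*g^4 - 81*g^3 - 170*g^2 + 1256*g + 1344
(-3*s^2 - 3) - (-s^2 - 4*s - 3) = -2*s^2 + 4*s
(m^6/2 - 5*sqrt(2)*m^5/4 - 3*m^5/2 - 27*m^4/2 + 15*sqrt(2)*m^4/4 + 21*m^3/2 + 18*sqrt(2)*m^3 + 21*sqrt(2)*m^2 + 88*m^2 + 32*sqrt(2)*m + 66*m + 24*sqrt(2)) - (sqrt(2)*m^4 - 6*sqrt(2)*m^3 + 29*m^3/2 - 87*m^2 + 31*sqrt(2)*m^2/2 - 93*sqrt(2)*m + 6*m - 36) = m^6/2 - 5*sqrt(2)*m^5/4 - 3*m^5/2 - 27*m^4/2 + 11*sqrt(2)*m^4/4 - 4*m^3 + 24*sqrt(2)*m^3 + 11*sqrt(2)*m^2/2 + 175*m^2 + 60*m + 125*sqrt(2)*m + 24*sqrt(2) + 36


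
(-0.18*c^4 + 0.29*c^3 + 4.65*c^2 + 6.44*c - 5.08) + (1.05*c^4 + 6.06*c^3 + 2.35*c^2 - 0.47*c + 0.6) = 0.87*c^4 + 6.35*c^3 + 7.0*c^2 + 5.97*c - 4.48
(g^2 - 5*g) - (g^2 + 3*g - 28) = 28 - 8*g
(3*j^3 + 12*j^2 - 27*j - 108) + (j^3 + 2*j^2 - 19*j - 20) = 4*j^3 + 14*j^2 - 46*j - 128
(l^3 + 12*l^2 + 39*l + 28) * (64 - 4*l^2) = -4*l^5 - 48*l^4 - 92*l^3 + 656*l^2 + 2496*l + 1792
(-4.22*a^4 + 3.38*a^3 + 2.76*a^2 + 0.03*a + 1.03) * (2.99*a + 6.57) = -12.6178*a^5 - 17.6192*a^4 + 30.459*a^3 + 18.2229*a^2 + 3.2768*a + 6.7671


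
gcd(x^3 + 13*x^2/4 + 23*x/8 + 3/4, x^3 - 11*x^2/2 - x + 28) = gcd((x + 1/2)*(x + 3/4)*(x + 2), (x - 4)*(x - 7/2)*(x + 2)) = x + 2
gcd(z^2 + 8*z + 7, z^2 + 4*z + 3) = z + 1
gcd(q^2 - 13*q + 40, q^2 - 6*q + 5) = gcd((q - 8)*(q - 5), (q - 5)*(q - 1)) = q - 5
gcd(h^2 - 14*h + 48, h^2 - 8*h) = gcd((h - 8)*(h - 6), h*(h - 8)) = h - 8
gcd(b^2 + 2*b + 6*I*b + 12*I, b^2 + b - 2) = b + 2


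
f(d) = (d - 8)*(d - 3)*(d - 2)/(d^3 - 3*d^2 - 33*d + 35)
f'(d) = (d - 8)*(d - 3)*(d - 2)*(-3*d^2 + 6*d + 33)/(d^3 - 3*d^2 - 33*d + 35)^2 + (d - 8)*(d - 3)/(d^3 - 3*d^2 - 33*d + 35) + (d - 8)*(d - 2)/(d^3 - 3*d^2 - 33*d + 35) + (d - 3)*(d - 2)/(d^3 - 3*d^2 - 33*d + 35)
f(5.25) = 0.26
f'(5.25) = 0.17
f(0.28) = -1.41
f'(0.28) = -0.38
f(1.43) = 0.38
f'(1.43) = -1.85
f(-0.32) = -1.42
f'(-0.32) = 0.24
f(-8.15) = 4.19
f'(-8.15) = 1.02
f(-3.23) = -4.78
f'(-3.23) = 3.21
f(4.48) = 0.16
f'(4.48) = 0.12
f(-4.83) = -58.52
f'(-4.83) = 349.86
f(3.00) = 0.00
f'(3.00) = 0.08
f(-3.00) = -4.12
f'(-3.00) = 2.51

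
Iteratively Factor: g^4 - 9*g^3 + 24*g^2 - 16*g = (g - 4)*(g^3 - 5*g^2 + 4*g) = (g - 4)^2*(g^2 - g) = (g - 4)^2*(g - 1)*(g)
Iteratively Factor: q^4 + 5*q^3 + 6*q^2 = (q)*(q^3 + 5*q^2 + 6*q) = q*(q + 2)*(q^2 + 3*q) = q*(q + 2)*(q + 3)*(q)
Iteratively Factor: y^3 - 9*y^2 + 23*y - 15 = (y - 1)*(y^2 - 8*y + 15) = (y - 3)*(y - 1)*(y - 5)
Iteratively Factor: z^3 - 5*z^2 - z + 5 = (z - 5)*(z^2 - 1) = (z - 5)*(z + 1)*(z - 1)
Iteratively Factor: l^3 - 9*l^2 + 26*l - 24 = (l - 3)*(l^2 - 6*l + 8) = (l - 3)*(l - 2)*(l - 4)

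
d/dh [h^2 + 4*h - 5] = 2*h + 4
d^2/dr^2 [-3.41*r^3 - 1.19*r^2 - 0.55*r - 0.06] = -20.46*r - 2.38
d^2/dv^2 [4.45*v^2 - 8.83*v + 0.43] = 8.90000000000000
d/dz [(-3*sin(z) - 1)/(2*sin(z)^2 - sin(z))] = (6*cos(z) + 4/tan(z) - cos(z)/sin(z)^2)/(2*sin(z) - 1)^2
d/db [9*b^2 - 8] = 18*b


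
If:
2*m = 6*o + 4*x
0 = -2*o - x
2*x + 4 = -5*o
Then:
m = 4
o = -4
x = 8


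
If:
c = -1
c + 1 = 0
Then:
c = -1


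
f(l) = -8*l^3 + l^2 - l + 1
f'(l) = -24*l^2 + 2*l - 1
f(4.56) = -741.32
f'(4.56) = -490.93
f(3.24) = -263.84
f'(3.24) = -246.46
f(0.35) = 0.43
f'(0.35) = -3.24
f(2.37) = -102.25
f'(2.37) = -131.07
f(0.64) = -1.33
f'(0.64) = -9.55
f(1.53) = -26.84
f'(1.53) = -54.12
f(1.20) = -12.58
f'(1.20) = -33.16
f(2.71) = -153.59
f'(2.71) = -171.84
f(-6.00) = 1771.00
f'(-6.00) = -877.00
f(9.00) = -5759.00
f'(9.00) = -1927.00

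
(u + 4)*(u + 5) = u^2 + 9*u + 20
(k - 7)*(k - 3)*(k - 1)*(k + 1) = k^4 - 10*k^3 + 20*k^2 + 10*k - 21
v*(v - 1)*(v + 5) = v^3 + 4*v^2 - 5*v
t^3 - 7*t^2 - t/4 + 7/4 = (t - 7)*(t - 1/2)*(t + 1/2)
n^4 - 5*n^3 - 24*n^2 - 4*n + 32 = (n - 8)*(n - 1)*(n + 2)^2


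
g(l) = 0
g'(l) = 0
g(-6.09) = 0.00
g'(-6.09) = 0.00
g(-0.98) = 0.00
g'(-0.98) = 0.00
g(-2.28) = 0.00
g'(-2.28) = 0.00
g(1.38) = 0.00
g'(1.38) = 0.00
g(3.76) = 0.00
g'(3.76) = 0.00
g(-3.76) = 0.00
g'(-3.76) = 0.00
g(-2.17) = 0.00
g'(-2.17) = 0.00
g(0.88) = 0.00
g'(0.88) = 0.00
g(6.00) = 0.00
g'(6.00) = 0.00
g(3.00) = 0.00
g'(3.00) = 0.00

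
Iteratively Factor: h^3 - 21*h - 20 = (h - 5)*(h^2 + 5*h + 4) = (h - 5)*(h + 4)*(h + 1)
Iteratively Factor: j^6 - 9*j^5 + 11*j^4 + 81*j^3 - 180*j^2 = (j - 3)*(j^5 - 6*j^4 - 7*j^3 + 60*j^2) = j*(j - 3)*(j^4 - 6*j^3 - 7*j^2 + 60*j) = j*(j - 4)*(j - 3)*(j^3 - 2*j^2 - 15*j) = j*(j - 5)*(j - 4)*(j - 3)*(j^2 + 3*j) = j^2*(j - 5)*(j - 4)*(j - 3)*(j + 3)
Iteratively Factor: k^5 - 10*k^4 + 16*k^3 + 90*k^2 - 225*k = (k - 5)*(k^4 - 5*k^3 - 9*k^2 + 45*k) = (k - 5)^2*(k^3 - 9*k) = (k - 5)^2*(k + 3)*(k^2 - 3*k) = k*(k - 5)^2*(k + 3)*(k - 3)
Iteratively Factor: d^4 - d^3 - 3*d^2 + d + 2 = (d - 1)*(d^3 - 3*d - 2) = (d - 2)*(d - 1)*(d^2 + 2*d + 1) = (d - 2)*(d - 1)*(d + 1)*(d + 1)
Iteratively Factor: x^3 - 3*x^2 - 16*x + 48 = (x - 4)*(x^2 + x - 12) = (x - 4)*(x + 4)*(x - 3)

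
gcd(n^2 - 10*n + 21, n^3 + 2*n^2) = 1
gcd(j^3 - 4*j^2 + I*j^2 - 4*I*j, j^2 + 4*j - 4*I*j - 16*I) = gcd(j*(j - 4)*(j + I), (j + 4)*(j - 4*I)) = 1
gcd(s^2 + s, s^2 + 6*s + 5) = s + 1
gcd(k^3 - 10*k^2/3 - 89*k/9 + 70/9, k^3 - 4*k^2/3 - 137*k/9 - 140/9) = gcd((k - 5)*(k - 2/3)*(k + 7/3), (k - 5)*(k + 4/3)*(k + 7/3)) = k^2 - 8*k/3 - 35/3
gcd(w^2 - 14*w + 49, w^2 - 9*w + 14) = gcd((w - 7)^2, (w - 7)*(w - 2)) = w - 7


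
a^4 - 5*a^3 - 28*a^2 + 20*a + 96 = (a - 8)*(a - 2)*(a + 2)*(a + 3)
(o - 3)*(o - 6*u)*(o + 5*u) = o^3 - o^2*u - 3*o^2 - 30*o*u^2 + 3*o*u + 90*u^2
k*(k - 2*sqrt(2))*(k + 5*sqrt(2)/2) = k^3 + sqrt(2)*k^2/2 - 10*k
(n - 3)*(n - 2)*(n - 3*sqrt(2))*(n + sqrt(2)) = n^4 - 5*n^3 - 2*sqrt(2)*n^3 + 10*sqrt(2)*n^2 - 12*sqrt(2)*n + 30*n - 36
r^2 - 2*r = r*(r - 2)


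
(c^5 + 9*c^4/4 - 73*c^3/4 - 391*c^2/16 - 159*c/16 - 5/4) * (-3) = -3*c^5 - 27*c^4/4 + 219*c^3/4 + 1173*c^2/16 + 477*c/16 + 15/4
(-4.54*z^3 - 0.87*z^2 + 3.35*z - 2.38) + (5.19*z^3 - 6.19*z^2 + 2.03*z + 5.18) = 0.65*z^3 - 7.06*z^2 + 5.38*z + 2.8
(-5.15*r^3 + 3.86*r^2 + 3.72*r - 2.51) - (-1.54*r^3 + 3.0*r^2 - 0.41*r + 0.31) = -3.61*r^3 + 0.86*r^2 + 4.13*r - 2.82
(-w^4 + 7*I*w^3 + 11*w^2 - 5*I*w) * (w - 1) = -w^5 + w^4 + 7*I*w^4 + 11*w^3 - 7*I*w^3 - 11*w^2 - 5*I*w^2 + 5*I*w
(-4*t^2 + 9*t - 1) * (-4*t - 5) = 16*t^3 - 16*t^2 - 41*t + 5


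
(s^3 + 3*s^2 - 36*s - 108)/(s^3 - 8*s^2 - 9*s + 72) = (s^2 - 36)/(s^2 - 11*s + 24)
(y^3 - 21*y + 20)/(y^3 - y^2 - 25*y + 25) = (y - 4)/(y - 5)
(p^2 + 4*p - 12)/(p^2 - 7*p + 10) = (p + 6)/(p - 5)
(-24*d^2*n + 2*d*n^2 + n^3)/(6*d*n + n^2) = -4*d + n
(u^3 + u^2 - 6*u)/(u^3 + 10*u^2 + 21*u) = (u - 2)/(u + 7)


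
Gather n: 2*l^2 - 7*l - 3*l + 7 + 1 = 2*l^2 - 10*l + 8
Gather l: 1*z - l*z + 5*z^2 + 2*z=-l*z + 5*z^2 + 3*z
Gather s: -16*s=-16*s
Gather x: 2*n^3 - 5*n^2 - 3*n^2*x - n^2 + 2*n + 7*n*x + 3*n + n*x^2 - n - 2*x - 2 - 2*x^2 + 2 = 2*n^3 - 6*n^2 + 4*n + x^2*(n - 2) + x*(-3*n^2 + 7*n - 2)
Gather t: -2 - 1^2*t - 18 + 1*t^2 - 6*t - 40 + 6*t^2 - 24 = 7*t^2 - 7*t - 84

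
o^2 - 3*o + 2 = (o - 2)*(o - 1)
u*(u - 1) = u^2 - u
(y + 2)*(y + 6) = y^2 + 8*y + 12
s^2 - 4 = (s - 2)*(s + 2)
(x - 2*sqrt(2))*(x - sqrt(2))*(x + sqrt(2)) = x^3 - 2*sqrt(2)*x^2 - 2*x + 4*sqrt(2)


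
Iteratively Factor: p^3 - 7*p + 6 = (p + 3)*(p^2 - 3*p + 2) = (p - 1)*(p + 3)*(p - 2)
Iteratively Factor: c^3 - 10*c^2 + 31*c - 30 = (c - 5)*(c^2 - 5*c + 6) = (c - 5)*(c - 2)*(c - 3)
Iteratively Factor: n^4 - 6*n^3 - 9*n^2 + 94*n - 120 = (n - 3)*(n^3 - 3*n^2 - 18*n + 40) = (n - 5)*(n - 3)*(n^2 + 2*n - 8) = (n - 5)*(n - 3)*(n + 4)*(n - 2)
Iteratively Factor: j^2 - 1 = (j - 1)*(j + 1)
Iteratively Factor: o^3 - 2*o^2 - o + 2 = (o - 2)*(o^2 - 1) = (o - 2)*(o - 1)*(o + 1)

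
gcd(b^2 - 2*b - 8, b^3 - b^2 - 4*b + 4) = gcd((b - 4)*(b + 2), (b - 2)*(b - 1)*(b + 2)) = b + 2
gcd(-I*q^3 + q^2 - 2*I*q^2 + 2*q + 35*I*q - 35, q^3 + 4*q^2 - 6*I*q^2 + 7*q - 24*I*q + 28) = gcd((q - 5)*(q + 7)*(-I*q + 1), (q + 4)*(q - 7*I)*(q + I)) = q + I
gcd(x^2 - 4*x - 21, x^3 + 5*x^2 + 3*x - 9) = x + 3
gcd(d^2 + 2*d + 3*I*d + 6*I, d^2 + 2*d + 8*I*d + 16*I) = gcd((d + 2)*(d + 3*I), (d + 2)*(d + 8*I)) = d + 2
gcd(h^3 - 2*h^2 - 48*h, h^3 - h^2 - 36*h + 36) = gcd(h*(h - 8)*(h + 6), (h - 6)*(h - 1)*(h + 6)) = h + 6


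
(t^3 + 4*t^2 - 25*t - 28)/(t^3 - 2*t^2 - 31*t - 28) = (t^2 + 3*t - 28)/(t^2 - 3*t - 28)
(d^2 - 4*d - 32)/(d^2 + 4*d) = (d - 8)/d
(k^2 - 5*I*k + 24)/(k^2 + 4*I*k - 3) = (k - 8*I)/(k + I)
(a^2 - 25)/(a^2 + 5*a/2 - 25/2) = 2*(a - 5)/(2*a - 5)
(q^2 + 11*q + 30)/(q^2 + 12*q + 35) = (q + 6)/(q + 7)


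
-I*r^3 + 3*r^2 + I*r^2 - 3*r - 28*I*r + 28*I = (r - 4*I)*(r + 7*I)*(-I*r + I)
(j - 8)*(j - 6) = j^2 - 14*j + 48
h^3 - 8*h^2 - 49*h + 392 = (h - 8)*(h - 7)*(h + 7)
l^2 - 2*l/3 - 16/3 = (l - 8/3)*(l + 2)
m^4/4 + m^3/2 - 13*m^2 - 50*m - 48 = (m/2 + 1)^2*(m - 8)*(m + 6)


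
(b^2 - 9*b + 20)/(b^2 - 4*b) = (b - 5)/b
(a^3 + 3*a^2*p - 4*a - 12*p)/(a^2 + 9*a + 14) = (a^2 + 3*a*p - 2*a - 6*p)/(a + 7)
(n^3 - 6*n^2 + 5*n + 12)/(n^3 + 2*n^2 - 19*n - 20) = (n - 3)/(n + 5)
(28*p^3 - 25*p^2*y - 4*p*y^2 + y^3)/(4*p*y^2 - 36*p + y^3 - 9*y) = (7*p^2 - 8*p*y + y^2)/(y^2 - 9)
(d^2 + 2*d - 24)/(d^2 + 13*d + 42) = (d - 4)/(d + 7)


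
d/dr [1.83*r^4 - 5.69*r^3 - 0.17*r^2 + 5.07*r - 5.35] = 7.32*r^3 - 17.07*r^2 - 0.34*r + 5.07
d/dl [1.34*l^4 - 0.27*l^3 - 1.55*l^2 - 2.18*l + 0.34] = 5.36*l^3 - 0.81*l^2 - 3.1*l - 2.18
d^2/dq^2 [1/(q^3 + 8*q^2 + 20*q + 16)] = 4*(3*q^2 + 20*q + 34)/(q^7 + 20*q^6 + 168*q^5 + 768*q^4 + 2064*q^3 + 3264*q^2 + 2816*q + 1024)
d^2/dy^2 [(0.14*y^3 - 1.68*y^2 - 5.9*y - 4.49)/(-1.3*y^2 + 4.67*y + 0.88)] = (-2.22044604925031e-16*y^5 - 7.105427357601e-15*y^4 + 33.913748*y^3 + 53.608056*y^2 - 123.705636*y + 160.225746)/(2.197*y^6 - 23.6769*y^5 + 80.59311*y^4 - 69.792683*y^3 - 54.555336*y^2 - 10.849344*y - 0.681472)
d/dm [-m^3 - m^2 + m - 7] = -3*m^2 - 2*m + 1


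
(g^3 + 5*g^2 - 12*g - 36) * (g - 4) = g^4 + g^3 - 32*g^2 + 12*g + 144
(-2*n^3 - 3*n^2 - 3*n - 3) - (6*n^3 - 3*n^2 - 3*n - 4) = 1 - 8*n^3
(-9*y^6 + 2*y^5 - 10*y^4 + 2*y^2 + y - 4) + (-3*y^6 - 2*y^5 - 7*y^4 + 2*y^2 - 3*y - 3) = -12*y^6 - 17*y^4 + 4*y^2 - 2*y - 7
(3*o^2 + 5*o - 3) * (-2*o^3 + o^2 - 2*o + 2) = -6*o^5 - 7*o^4 + 5*o^3 - 7*o^2 + 16*o - 6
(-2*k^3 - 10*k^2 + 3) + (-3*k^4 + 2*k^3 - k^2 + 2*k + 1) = -3*k^4 - 11*k^2 + 2*k + 4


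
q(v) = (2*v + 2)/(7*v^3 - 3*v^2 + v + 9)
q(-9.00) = 0.00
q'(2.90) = -0.04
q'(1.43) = -0.20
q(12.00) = 0.00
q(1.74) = 0.14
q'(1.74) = -0.15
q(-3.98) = 0.01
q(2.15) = 0.09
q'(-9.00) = 0.00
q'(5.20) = -0.01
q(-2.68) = 0.02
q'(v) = (2*v + 2)*(-21*v^2 + 6*v - 1)/(7*v^3 - 3*v^2 + v + 9)^2 + 2/(7*v^3 - 3*v^2 + v + 9) = 2*(7*v^3 - 3*v^2 + v - (v + 1)*(21*v^2 - 6*v + 1) + 9)/(7*v^3 - 3*v^2 + v + 9)^2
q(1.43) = 0.20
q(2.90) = 0.05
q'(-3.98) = 0.00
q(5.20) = 0.01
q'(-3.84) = 0.01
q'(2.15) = -0.09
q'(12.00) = 0.00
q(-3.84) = 0.01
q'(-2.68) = 0.01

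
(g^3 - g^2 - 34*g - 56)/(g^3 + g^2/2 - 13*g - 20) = 2*(g^2 - 3*g - 28)/(2*g^2 - 3*g - 20)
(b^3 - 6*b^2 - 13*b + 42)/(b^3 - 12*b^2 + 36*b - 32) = (b^2 - 4*b - 21)/(b^2 - 10*b + 16)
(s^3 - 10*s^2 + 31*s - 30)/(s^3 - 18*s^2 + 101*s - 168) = (s^2 - 7*s + 10)/(s^2 - 15*s + 56)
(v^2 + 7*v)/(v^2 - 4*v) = (v + 7)/(v - 4)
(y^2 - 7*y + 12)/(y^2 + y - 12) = (y - 4)/(y + 4)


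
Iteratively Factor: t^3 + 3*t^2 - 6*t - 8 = (t + 1)*(t^2 + 2*t - 8) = (t + 1)*(t + 4)*(t - 2)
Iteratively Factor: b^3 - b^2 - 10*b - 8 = (b + 1)*(b^2 - 2*b - 8) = (b + 1)*(b + 2)*(b - 4)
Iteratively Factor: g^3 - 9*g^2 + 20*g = (g)*(g^2 - 9*g + 20) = g*(g - 4)*(g - 5)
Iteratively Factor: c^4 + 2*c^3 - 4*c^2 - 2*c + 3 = (c + 3)*(c^3 - c^2 - c + 1) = (c + 1)*(c + 3)*(c^2 - 2*c + 1) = (c - 1)*(c + 1)*(c + 3)*(c - 1)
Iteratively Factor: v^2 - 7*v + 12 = (v - 3)*(v - 4)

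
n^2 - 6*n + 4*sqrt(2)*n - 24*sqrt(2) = (n - 6)*(n + 4*sqrt(2))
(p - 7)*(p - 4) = p^2 - 11*p + 28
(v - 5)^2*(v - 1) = v^3 - 11*v^2 + 35*v - 25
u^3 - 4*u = u*(u - 2)*(u + 2)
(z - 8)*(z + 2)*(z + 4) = z^3 - 2*z^2 - 40*z - 64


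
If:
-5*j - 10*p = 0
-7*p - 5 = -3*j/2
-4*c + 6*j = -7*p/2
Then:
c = 17/16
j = 1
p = -1/2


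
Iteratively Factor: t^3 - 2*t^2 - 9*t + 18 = (t - 3)*(t^2 + t - 6) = (t - 3)*(t - 2)*(t + 3)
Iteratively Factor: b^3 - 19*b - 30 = (b + 3)*(b^2 - 3*b - 10) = (b - 5)*(b + 3)*(b + 2)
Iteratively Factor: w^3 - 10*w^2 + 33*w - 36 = (w - 3)*(w^2 - 7*w + 12) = (w - 4)*(w - 3)*(w - 3)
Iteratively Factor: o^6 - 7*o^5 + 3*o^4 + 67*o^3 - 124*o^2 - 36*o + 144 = (o + 1)*(o^5 - 8*o^4 + 11*o^3 + 56*o^2 - 180*o + 144) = (o - 2)*(o + 1)*(o^4 - 6*o^3 - o^2 + 54*o - 72) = (o - 4)*(o - 2)*(o + 1)*(o^3 - 2*o^2 - 9*o + 18) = (o - 4)*(o - 2)^2*(o + 1)*(o^2 - 9) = (o - 4)*(o - 2)^2*(o + 1)*(o + 3)*(o - 3)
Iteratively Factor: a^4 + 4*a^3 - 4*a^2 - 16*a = (a + 2)*(a^3 + 2*a^2 - 8*a) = a*(a + 2)*(a^2 + 2*a - 8) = a*(a - 2)*(a + 2)*(a + 4)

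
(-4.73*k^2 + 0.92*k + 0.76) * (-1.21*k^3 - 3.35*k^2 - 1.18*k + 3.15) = 5.7233*k^5 + 14.7323*k^4 + 1.5798*k^3 - 18.5311*k^2 + 2.0012*k + 2.394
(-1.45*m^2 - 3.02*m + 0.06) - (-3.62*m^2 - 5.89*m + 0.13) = 2.17*m^2 + 2.87*m - 0.07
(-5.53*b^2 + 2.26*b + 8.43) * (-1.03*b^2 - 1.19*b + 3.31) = 5.6959*b^4 + 4.2529*b^3 - 29.6766*b^2 - 2.5511*b + 27.9033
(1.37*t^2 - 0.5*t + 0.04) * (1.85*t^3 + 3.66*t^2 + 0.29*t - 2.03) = 2.5345*t^5 + 4.0892*t^4 - 1.3587*t^3 - 2.7797*t^2 + 1.0266*t - 0.0812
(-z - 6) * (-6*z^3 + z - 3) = 6*z^4 + 36*z^3 - z^2 - 3*z + 18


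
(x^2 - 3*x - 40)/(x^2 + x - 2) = (x^2 - 3*x - 40)/(x^2 + x - 2)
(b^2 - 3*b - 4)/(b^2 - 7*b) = (b^2 - 3*b - 4)/(b*(b - 7))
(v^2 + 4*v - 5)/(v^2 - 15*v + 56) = (v^2 + 4*v - 5)/(v^2 - 15*v + 56)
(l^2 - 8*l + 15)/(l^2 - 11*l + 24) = (l - 5)/(l - 8)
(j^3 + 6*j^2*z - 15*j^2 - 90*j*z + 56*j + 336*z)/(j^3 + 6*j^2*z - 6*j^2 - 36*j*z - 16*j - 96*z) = (j - 7)/(j + 2)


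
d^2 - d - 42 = (d - 7)*(d + 6)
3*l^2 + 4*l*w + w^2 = (l + w)*(3*l + w)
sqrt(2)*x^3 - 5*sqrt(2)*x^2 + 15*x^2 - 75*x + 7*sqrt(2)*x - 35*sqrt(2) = (x - 5)*(x + 7*sqrt(2))*(sqrt(2)*x + 1)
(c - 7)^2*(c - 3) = c^3 - 17*c^2 + 91*c - 147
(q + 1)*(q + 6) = q^2 + 7*q + 6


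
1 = 1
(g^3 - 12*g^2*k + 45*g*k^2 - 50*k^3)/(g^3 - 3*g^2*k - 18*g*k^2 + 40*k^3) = (g - 5*k)/(g + 4*k)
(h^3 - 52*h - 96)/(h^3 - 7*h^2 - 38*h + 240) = (h + 2)/(h - 5)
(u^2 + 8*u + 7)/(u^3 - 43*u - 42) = (u + 7)/(u^2 - u - 42)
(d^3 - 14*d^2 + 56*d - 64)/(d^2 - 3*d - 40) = (d^2 - 6*d + 8)/(d + 5)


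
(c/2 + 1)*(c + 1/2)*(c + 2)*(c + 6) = c^4/2 + 21*c^3/4 + 33*c^2/2 + 19*c + 6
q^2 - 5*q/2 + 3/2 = (q - 3/2)*(q - 1)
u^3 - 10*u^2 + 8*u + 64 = (u - 8)*(u - 4)*(u + 2)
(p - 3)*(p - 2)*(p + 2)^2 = p^4 - p^3 - 10*p^2 + 4*p + 24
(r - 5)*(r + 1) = r^2 - 4*r - 5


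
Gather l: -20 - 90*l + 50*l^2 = 50*l^2 - 90*l - 20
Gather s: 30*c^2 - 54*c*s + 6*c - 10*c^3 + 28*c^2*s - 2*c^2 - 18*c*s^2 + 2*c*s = -10*c^3 + 28*c^2 - 18*c*s^2 + 6*c + s*(28*c^2 - 52*c)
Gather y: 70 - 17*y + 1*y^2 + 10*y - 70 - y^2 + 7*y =0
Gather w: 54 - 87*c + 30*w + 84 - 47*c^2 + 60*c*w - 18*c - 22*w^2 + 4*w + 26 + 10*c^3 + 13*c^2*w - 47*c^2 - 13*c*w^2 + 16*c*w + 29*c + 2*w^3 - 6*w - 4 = 10*c^3 - 94*c^2 - 76*c + 2*w^3 + w^2*(-13*c - 22) + w*(13*c^2 + 76*c + 28) + 160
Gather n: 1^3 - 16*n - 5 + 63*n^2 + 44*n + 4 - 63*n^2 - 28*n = 0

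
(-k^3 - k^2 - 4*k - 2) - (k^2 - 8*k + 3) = -k^3 - 2*k^2 + 4*k - 5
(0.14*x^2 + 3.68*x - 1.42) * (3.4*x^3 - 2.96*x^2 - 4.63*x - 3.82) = 0.476*x^5 + 12.0976*x^4 - 16.369*x^3 - 13.37*x^2 - 7.483*x + 5.4244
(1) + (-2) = -1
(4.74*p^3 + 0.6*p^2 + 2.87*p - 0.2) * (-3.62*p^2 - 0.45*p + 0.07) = -17.1588*p^5 - 4.305*p^4 - 10.3276*p^3 - 0.5255*p^2 + 0.2909*p - 0.014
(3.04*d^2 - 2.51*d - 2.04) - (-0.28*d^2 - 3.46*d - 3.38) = 3.32*d^2 + 0.95*d + 1.34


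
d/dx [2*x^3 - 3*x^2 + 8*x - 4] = 6*x^2 - 6*x + 8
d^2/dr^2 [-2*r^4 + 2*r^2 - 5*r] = 4 - 24*r^2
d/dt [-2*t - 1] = -2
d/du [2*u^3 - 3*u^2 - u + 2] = 6*u^2 - 6*u - 1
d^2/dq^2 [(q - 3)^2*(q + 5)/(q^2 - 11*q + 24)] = 130/(q^3 - 24*q^2 + 192*q - 512)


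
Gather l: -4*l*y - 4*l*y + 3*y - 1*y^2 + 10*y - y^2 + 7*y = -8*l*y - 2*y^2 + 20*y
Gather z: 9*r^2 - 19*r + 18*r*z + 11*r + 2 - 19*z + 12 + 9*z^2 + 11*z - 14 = 9*r^2 - 8*r + 9*z^2 + z*(18*r - 8)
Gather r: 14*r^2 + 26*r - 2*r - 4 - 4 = 14*r^2 + 24*r - 8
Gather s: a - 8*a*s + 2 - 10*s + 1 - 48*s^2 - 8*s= a - 48*s^2 + s*(-8*a - 18) + 3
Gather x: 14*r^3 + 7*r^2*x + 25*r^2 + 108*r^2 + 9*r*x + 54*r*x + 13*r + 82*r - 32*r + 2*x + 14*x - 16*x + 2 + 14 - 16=14*r^3 + 133*r^2 + 63*r + x*(7*r^2 + 63*r)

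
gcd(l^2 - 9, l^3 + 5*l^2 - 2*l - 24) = l + 3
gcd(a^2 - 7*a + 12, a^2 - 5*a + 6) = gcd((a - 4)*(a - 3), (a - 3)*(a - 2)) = a - 3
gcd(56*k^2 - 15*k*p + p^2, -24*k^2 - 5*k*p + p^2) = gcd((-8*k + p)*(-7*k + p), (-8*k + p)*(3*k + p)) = -8*k + p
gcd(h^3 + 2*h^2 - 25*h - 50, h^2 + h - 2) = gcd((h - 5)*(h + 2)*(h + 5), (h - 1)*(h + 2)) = h + 2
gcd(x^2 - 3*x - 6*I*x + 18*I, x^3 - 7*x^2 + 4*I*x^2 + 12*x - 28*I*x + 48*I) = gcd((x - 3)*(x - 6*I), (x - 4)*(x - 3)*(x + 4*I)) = x - 3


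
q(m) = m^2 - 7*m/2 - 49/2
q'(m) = 2*m - 7/2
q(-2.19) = -12.04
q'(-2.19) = -7.88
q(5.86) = -10.67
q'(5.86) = 8.22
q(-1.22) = -18.74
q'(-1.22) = -5.94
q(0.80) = -26.66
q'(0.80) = -1.90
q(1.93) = -27.53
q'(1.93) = 0.36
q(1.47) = -27.48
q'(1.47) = -0.56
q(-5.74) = 28.54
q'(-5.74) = -14.98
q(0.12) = -24.91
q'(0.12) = -3.26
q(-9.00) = 88.00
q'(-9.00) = -21.50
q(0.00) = -24.50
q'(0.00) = -3.50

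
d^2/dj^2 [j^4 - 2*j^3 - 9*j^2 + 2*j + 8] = 12*j^2 - 12*j - 18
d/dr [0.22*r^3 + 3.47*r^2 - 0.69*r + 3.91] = 0.66*r^2 + 6.94*r - 0.69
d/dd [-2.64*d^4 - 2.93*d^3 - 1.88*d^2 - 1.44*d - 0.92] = -10.56*d^3 - 8.79*d^2 - 3.76*d - 1.44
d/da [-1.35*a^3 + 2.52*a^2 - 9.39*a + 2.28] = -4.05*a^2 + 5.04*a - 9.39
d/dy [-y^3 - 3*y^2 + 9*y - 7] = -3*y^2 - 6*y + 9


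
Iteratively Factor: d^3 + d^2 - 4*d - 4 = (d - 2)*(d^2 + 3*d + 2) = (d - 2)*(d + 1)*(d + 2)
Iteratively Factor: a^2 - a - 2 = (a - 2)*(a + 1)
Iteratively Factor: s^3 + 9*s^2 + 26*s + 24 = (s + 3)*(s^2 + 6*s + 8) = (s + 3)*(s + 4)*(s + 2)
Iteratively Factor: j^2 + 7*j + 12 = (j + 4)*(j + 3)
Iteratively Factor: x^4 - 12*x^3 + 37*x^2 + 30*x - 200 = (x - 5)*(x^3 - 7*x^2 + 2*x + 40) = (x - 5)*(x - 4)*(x^2 - 3*x - 10) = (x - 5)*(x - 4)*(x + 2)*(x - 5)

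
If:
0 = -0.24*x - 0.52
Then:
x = -2.17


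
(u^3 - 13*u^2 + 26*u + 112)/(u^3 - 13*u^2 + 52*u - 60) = (u^3 - 13*u^2 + 26*u + 112)/(u^3 - 13*u^2 + 52*u - 60)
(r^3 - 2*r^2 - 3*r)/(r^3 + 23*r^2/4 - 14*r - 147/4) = 4*r*(r + 1)/(4*r^2 + 35*r + 49)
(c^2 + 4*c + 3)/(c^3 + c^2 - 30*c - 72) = (c + 1)/(c^2 - 2*c - 24)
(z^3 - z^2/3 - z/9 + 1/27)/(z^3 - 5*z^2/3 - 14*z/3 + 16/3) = (27*z^3 - 9*z^2 - 3*z + 1)/(9*(3*z^3 - 5*z^2 - 14*z + 16))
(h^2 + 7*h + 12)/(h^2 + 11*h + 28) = (h + 3)/(h + 7)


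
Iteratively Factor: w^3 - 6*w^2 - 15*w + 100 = (w - 5)*(w^2 - w - 20) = (w - 5)*(w + 4)*(w - 5)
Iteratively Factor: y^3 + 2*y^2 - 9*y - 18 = (y - 3)*(y^2 + 5*y + 6) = (y - 3)*(y + 2)*(y + 3)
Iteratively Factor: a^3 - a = (a)*(a^2 - 1) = a*(a - 1)*(a + 1)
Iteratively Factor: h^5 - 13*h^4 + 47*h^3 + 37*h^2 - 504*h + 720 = (h - 3)*(h^4 - 10*h^3 + 17*h^2 + 88*h - 240) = (h - 4)*(h - 3)*(h^3 - 6*h^2 - 7*h + 60) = (h - 4)^2*(h - 3)*(h^2 - 2*h - 15) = (h - 4)^2*(h - 3)*(h + 3)*(h - 5)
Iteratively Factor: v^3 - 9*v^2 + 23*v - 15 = (v - 5)*(v^2 - 4*v + 3) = (v - 5)*(v - 3)*(v - 1)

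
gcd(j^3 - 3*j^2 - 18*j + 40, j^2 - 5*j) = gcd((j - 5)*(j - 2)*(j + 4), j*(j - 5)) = j - 5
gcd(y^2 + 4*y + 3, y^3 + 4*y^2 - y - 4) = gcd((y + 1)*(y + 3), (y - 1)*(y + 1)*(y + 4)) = y + 1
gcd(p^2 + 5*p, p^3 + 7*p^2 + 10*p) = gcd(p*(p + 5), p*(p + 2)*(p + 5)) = p^2 + 5*p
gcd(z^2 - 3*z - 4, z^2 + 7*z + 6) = z + 1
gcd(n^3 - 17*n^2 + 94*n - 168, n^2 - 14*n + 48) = n - 6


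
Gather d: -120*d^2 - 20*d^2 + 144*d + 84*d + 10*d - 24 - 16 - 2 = -140*d^2 + 238*d - 42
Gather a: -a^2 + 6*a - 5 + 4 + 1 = -a^2 + 6*a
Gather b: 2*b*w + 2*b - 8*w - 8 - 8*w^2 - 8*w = b*(2*w + 2) - 8*w^2 - 16*w - 8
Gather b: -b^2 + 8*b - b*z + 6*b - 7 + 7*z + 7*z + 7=-b^2 + b*(14 - z) + 14*z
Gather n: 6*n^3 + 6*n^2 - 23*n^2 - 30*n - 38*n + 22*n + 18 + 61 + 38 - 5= 6*n^3 - 17*n^2 - 46*n + 112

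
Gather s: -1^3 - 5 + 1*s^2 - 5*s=s^2 - 5*s - 6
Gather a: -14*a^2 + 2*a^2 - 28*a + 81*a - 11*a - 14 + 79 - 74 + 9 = -12*a^2 + 42*a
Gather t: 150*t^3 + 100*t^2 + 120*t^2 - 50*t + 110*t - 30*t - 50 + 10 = 150*t^3 + 220*t^2 + 30*t - 40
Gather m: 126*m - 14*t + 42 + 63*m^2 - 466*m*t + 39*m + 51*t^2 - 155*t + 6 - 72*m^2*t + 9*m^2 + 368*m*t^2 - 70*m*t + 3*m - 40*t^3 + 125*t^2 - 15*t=m^2*(72 - 72*t) + m*(368*t^2 - 536*t + 168) - 40*t^3 + 176*t^2 - 184*t + 48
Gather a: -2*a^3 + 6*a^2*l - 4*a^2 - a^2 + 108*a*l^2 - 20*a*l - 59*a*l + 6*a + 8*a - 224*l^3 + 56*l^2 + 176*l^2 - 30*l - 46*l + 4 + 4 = -2*a^3 + a^2*(6*l - 5) + a*(108*l^2 - 79*l + 14) - 224*l^3 + 232*l^2 - 76*l + 8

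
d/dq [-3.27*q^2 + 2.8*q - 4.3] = 2.8 - 6.54*q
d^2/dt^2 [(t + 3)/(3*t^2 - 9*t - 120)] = 2*(-3*t*(-t^2 + 3*t + 40) - (t + 3)*(2*t - 3)^2)/(3*(-t^2 + 3*t + 40)^3)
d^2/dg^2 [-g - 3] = 0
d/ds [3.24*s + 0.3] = 3.24000000000000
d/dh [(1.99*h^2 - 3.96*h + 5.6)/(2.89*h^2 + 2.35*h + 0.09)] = (16.1209*h^2 - 32.0098*h - 13.5164)/(8.3521*h^4 + 13.583*h^3 + 6.0427*h^2 + 0.423*h + 0.0081)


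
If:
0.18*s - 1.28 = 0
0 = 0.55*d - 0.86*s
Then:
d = 11.12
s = 7.11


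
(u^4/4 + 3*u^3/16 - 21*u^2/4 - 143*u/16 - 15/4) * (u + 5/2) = u^5/4 + 13*u^4/16 - 153*u^3/32 - 353*u^2/16 - 835*u/32 - 75/8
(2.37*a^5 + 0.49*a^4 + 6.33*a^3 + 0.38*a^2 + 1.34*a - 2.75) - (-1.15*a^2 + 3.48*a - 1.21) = 2.37*a^5 + 0.49*a^4 + 6.33*a^3 + 1.53*a^2 - 2.14*a - 1.54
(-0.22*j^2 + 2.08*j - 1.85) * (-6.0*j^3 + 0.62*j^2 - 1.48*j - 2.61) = 1.32*j^5 - 12.6164*j^4 + 12.7152*j^3 - 3.6512*j^2 - 2.6908*j + 4.8285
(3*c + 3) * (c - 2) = 3*c^2 - 3*c - 6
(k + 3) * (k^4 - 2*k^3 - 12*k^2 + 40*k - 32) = k^5 + k^4 - 18*k^3 + 4*k^2 + 88*k - 96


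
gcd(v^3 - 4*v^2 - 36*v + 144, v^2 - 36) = v^2 - 36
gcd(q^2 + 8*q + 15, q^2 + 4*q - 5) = q + 5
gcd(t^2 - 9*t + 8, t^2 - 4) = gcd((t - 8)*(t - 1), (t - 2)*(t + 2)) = 1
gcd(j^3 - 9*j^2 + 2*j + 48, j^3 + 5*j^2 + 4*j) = 1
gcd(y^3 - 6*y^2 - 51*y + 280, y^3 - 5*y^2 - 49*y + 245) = y^2 + 2*y - 35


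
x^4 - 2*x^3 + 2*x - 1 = (x - 1)^3*(x + 1)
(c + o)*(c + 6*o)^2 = c^3 + 13*c^2*o + 48*c*o^2 + 36*o^3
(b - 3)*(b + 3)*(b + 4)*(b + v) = b^4 + b^3*v + 4*b^3 + 4*b^2*v - 9*b^2 - 9*b*v - 36*b - 36*v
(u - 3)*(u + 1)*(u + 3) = u^3 + u^2 - 9*u - 9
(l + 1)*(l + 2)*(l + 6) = l^3 + 9*l^2 + 20*l + 12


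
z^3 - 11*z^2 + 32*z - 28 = (z - 7)*(z - 2)^2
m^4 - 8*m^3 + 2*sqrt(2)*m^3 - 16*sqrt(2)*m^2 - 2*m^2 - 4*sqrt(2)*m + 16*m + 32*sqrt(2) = (m - 8)*(m - sqrt(2))*(m + sqrt(2))*(m + 2*sqrt(2))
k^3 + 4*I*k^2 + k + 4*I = (k - I)*(k + I)*(k + 4*I)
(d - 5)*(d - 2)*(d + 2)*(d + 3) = d^4 - 2*d^3 - 19*d^2 + 8*d + 60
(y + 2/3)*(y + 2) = y^2 + 8*y/3 + 4/3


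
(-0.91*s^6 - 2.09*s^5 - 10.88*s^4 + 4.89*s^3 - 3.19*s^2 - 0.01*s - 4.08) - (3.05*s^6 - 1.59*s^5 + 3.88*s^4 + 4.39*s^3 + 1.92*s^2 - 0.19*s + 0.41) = -3.96*s^6 - 0.5*s^5 - 14.76*s^4 + 0.5*s^3 - 5.11*s^2 + 0.18*s - 4.49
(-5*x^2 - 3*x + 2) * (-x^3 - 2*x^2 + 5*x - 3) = 5*x^5 + 13*x^4 - 21*x^3 - 4*x^2 + 19*x - 6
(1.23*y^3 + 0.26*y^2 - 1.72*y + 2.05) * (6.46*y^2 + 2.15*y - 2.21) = 7.9458*y^5 + 4.3241*y^4 - 13.2705*y^3 + 8.9704*y^2 + 8.2087*y - 4.5305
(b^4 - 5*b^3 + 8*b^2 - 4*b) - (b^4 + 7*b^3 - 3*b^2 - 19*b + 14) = -12*b^3 + 11*b^2 + 15*b - 14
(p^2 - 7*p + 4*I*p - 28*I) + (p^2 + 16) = 2*p^2 - 7*p + 4*I*p + 16 - 28*I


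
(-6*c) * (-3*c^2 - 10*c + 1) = 18*c^3 + 60*c^2 - 6*c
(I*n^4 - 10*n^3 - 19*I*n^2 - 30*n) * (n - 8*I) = I*n^5 - 2*n^4 + 61*I*n^3 - 182*n^2 + 240*I*n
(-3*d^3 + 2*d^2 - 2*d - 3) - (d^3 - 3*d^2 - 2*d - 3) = -4*d^3 + 5*d^2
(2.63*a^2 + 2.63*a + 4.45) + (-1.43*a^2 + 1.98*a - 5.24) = 1.2*a^2 + 4.61*a - 0.79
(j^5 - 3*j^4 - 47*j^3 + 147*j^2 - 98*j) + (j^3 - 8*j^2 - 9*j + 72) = j^5 - 3*j^4 - 46*j^3 + 139*j^2 - 107*j + 72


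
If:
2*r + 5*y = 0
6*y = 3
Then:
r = -5/4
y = 1/2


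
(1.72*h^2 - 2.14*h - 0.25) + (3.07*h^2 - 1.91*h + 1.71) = 4.79*h^2 - 4.05*h + 1.46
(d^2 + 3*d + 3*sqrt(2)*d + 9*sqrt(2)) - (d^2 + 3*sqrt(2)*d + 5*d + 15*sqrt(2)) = -2*d - 6*sqrt(2)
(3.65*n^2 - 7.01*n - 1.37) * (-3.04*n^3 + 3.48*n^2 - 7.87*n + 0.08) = -11.096*n^5 + 34.0124*n^4 - 48.9555*n^3 + 50.6931*n^2 + 10.2211*n - 0.1096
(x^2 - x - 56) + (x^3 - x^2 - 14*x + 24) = x^3 - 15*x - 32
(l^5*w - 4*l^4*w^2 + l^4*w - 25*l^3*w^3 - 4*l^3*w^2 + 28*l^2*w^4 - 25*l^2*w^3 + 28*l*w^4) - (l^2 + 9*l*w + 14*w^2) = l^5*w - 4*l^4*w^2 + l^4*w - 25*l^3*w^3 - 4*l^3*w^2 + 28*l^2*w^4 - 25*l^2*w^3 - l^2 + 28*l*w^4 - 9*l*w - 14*w^2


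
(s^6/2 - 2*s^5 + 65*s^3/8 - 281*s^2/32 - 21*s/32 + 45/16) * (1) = s^6/2 - 2*s^5 + 65*s^3/8 - 281*s^2/32 - 21*s/32 + 45/16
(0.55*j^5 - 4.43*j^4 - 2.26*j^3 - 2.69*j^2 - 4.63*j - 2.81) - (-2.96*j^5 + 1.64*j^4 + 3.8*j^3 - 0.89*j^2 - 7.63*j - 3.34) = 3.51*j^5 - 6.07*j^4 - 6.06*j^3 - 1.8*j^2 + 3.0*j + 0.53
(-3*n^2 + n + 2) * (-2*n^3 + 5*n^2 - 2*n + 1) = 6*n^5 - 17*n^4 + 7*n^3 + 5*n^2 - 3*n + 2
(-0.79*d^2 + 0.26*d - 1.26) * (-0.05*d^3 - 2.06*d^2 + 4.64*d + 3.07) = 0.0395*d^5 + 1.6144*d^4 - 4.1382*d^3 + 1.3767*d^2 - 5.0482*d - 3.8682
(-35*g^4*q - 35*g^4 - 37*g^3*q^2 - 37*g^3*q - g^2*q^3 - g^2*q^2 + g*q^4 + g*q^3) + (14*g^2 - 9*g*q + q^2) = -35*g^4*q - 35*g^4 - 37*g^3*q^2 - 37*g^3*q - g^2*q^3 - g^2*q^2 + 14*g^2 + g*q^4 + g*q^3 - 9*g*q + q^2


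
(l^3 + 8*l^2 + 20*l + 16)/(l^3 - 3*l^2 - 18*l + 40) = (l^2 + 4*l + 4)/(l^2 - 7*l + 10)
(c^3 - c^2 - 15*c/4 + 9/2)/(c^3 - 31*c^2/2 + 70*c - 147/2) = (c^2 + c/2 - 3)/(c^2 - 14*c + 49)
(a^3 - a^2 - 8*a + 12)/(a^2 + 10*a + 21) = (a^2 - 4*a + 4)/(a + 7)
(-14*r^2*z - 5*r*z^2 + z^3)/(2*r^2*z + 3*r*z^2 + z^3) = (-7*r + z)/(r + z)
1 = 1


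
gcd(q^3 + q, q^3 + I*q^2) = q^2 + I*q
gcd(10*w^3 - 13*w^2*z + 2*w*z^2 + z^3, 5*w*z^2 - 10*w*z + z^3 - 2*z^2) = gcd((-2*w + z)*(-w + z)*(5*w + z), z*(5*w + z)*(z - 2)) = 5*w + z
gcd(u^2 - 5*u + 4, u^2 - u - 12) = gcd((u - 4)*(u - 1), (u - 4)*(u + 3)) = u - 4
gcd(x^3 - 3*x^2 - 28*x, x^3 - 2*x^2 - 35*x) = x^2 - 7*x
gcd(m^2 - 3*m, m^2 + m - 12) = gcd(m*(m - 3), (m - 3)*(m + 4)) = m - 3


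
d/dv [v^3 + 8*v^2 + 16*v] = 3*v^2 + 16*v + 16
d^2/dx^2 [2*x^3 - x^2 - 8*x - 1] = 12*x - 2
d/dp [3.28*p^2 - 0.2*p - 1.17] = 6.56*p - 0.2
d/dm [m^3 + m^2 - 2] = m*(3*m + 2)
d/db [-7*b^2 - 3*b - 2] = -14*b - 3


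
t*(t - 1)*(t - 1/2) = t^3 - 3*t^2/2 + t/2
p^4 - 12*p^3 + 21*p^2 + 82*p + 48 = (p - 8)*(p - 6)*(p + 1)^2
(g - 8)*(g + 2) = g^2 - 6*g - 16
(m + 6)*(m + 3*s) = m^2 + 3*m*s + 6*m + 18*s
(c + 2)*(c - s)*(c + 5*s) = c^3 + 4*c^2*s + 2*c^2 - 5*c*s^2 + 8*c*s - 10*s^2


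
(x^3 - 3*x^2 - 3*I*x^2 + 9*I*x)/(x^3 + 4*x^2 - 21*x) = (x - 3*I)/(x + 7)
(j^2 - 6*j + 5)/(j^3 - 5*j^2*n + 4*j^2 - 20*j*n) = (j^2 - 6*j + 5)/(j*(j^2 - 5*j*n + 4*j - 20*n))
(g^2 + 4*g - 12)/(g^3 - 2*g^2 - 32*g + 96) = (g - 2)/(g^2 - 8*g + 16)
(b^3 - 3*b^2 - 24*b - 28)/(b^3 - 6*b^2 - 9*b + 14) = (b + 2)/(b - 1)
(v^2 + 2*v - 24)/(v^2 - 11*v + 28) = (v + 6)/(v - 7)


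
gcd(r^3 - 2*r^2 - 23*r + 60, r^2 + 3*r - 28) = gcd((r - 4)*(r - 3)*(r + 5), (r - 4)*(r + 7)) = r - 4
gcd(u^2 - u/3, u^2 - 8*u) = u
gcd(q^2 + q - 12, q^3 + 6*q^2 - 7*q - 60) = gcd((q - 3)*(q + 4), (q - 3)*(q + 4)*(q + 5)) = q^2 + q - 12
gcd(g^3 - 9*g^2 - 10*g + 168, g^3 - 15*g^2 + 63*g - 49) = g - 7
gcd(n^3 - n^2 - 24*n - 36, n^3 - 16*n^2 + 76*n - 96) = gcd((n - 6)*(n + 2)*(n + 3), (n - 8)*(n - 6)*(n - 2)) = n - 6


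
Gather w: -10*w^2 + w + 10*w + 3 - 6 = -10*w^2 + 11*w - 3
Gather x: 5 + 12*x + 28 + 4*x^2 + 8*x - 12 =4*x^2 + 20*x + 21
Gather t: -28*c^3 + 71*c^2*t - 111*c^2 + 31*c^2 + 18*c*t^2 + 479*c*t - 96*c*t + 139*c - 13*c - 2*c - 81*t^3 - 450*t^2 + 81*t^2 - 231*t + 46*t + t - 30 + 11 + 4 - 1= -28*c^3 - 80*c^2 + 124*c - 81*t^3 + t^2*(18*c - 369) + t*(71*c^2 + 383*c - 184) - 16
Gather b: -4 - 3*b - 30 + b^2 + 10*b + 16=b^2 + 7*b - 18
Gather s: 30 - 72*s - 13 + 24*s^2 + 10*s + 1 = 24*s^2 - 62*s + 18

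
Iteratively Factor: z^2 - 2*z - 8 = (z - 4)*(z + 2)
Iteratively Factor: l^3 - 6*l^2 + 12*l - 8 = (l - 2)*(l^2 - 4*l + 4) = (l - 2)^2*(l - 2)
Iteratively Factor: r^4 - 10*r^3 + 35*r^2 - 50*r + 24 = (r - 4)*(r^3 - 6*r^2 + 11*r - 6) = (r - 4)*(r - 1)*(r^2 - 5*r + 6) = (r - 4)*(r - 2)*(r - 1)*(r - 3)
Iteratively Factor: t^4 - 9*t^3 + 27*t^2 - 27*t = (t - 3)*(t^3 - 6*t^2 + 9*t) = (t - 3)^2*(t^2 - 3*t) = t*(t - 3)^2*(t - 3)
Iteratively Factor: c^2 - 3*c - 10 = (c + 2)*(c - 5)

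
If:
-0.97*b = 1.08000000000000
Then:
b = -1.11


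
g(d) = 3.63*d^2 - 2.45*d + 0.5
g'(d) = 7.26*d - 2.45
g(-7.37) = 215.73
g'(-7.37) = -55.96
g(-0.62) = 3.41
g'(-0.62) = -6.95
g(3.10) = 27.79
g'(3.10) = 20.06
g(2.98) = 25.43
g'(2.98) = 19.18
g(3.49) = 36.16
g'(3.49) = 22.89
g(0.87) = 1.12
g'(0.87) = 3.87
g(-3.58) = 55.79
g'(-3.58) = -28.44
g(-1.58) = 13.43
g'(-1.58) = -13.92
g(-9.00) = 316.58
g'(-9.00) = -67.79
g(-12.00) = 552.62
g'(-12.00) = -89.57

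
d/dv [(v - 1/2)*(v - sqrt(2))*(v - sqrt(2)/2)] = 3*v^2 - 3*sqrt(2)*v - v + 1 + 3*sqrt(2)/4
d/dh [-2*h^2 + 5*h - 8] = 5 - 4*h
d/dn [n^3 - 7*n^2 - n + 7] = 3*n^2 - 14*n - 1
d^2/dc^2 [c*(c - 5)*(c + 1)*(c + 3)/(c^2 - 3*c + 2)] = 2*(c^6 - 9*c^5 + 33*c^4 - 121*c^3 + 144*c^2 + 78*c - 158)/(c^6 - 9*c^5 + 33*c^4 - 63*c^3 + 66*c^2 - 36*c + 8)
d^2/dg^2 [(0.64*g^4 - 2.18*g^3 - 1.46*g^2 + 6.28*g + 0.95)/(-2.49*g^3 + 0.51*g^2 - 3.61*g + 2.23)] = (-1.4210854715202e-14*g^8 - 1.13686837721616e-13*g^7 + 34.81392*g^6 - 365.447124*g^5 - 10.725936*g^4 + 382.105808*g^3 - 624.623316*g^2 + 86.742876*g - 109.19102)/(15.438249*g^9 - 9.486153*g^8 + 69.09003*g^7 - 69.117354*g^6 + 117.157932*g^5 - 141.950664*g^4 + 108.827362*g^3 - 94.793286*g^2 + 53.856507*g - 11.089567)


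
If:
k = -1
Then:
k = -1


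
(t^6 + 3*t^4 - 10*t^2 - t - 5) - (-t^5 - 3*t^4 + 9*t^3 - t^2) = t^6 + t^5 + 6*t^4 - 9*t^3 - 9*t^2 - t - 5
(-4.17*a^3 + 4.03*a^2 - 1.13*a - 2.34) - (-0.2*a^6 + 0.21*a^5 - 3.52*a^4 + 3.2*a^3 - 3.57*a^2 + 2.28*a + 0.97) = 0.2*a^6 - 0.21*a^5 + 3.52*a^4 - 7.37*a^3 + 7.6*a^2 - 3.41*a - 3.31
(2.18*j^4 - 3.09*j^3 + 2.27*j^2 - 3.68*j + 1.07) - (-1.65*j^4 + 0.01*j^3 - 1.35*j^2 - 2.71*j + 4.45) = 3.83*j^4 - 3.1*j^3 + 3.62*j^2 - 0.97*j - 3.38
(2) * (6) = 12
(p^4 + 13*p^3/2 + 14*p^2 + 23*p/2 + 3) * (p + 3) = p^5 + 19*p^4/2 + 67*p^3/2 + 107*p^2/2 + 75*p/2 + 9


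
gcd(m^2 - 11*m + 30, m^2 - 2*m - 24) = m - 6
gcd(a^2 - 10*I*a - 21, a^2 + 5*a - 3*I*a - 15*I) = a - 3*I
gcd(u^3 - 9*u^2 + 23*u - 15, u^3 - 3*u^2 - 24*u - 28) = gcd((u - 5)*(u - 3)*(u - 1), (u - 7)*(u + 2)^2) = 1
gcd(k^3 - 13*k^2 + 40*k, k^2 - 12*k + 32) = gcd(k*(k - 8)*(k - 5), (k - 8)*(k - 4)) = k - 8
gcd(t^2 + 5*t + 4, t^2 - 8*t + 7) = 1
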